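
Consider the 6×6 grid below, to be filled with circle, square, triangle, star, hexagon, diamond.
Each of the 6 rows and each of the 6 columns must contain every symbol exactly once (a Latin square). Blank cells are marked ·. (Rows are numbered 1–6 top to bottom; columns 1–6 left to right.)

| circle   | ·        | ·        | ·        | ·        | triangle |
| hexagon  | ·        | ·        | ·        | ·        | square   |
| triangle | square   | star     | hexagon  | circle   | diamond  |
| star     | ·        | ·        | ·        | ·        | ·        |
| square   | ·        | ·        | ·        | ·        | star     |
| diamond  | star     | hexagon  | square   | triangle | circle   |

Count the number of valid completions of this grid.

24

Row 1, column 2: eliminating its row and column leaves {hexagon, diamond}.
Row 1, column 3: eliminating its row and column leaves {square, diamond}.
Row 1, column 4: eliminating its row and column leaves {star, diamond}.
Row 1, column 5: eliminating its row and column leaves {square, star, hexagon, diamond}.
Row 2, column 2: eliminating its row and column leaves {circle, triangle, diamond}.
Row 2, column 3: eliminating its row and column leaves {circle, triangle, diamond}.
Row 2, column 4: eliminating its row and column leaves {circle, triangle, star, diamond}.
Row 2, column 5: eliminating its row and column leaves {star, diamond}.
Row 4, column 2: eliminating its row and column leaves {circle, triangle, hexagon, diamond}.
Row 4, column 3: eliminating its row and column leaves {circle, square, triangle, diamond}.
Row 4, column 4: eliminating its row and column leaves {circle, triangle, diamond}.
Row 4, column 5: eliminating its row and column leaves {square, hexagon, diamond}.
Row 4, column 6: eliminating its row and column leaves {hexagon}.
Row 5, column 2: eliminating its row and column leaves {circle, triangle, hexagon, diamond}.
Row 5, column 3: eliminating its row and column leaves {circle, triangle, diamond}.
Row 5, column 4: eliminating its row and column leaves {circle, triangle, diamond}.
Row 5, column 5: eliminating its row and column leaves {hexagon, diamond}.
Enumerating the assignments across these blanks that avoid any row or column repeat gives 24 completions.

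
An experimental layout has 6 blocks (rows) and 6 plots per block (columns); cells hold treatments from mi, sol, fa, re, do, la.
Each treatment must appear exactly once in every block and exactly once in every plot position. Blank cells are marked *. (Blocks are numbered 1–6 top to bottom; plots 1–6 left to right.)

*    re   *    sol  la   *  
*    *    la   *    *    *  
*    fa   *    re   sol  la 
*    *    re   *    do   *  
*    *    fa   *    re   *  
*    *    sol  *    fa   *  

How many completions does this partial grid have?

Block 1, plot 1: eliminating its block and plot leaves {mi, fa, do}.
Block 1, plot 3: eliminating its block and plot leaves {mi, do}.
Block 1, plot 6: eliminating its block and plot leaves {mi, fa, do}.
Block 2, plot 1: eliminating its block and plot leaves {mi, sol, fa, re, do}.
Block 2, plot 2: eliminating its block and plot leaves {mi, sol, do}.
Block 2, plot 4: eliminating its block and plot leaves {mi, fa, do}.
Block 2, plot 5: eliminating its block and plot leaves {mi}.
Block 2, plot 6: eliminating its block and plot leaves {mi, sol, fa, re, do}.
Block 3, plot 1: eliminating its block and plot leaves {mi, do}.
Block 3, plot 3: eliminating its block and plot leaves {mi, do}.
Block 4, plot 1: eliminating its block and plot leaves {mi, sol, fa, la}.
Block 4, plot 2: eliminating its block and plot leaves {mi, sol, la}.
Block 4, plot 4: eliminating its block and plot leaves {mi, fa, la}.
Block 4, plot 6: eliminating its block and plot leaves {mi, sol, fa}.
Block 5, plot 1: eliminating its block and plot leaves {mi, sol, do, la}.
Block 5, plot 2: eliminating its block and plot leaves {mi, sol, do, la}.
Block 5, plot 4: eliminating its block and plot leaves {mi, do, la}.
Block 5, plot 6: eliminating its block and plot leaves {mi, sol, do}.
Block 6, plot 1: eliminating its block and plot leaves {mi, re, do, la}.
Block 6, plot 2: eliminating its block and plot leaves {mi, do, la}.
Block 6, plot 4: eliminating its block and plot leaves {mi, do, la}.
Block 6, plot 6: eliminating its block and plot leaves {mi, re, do}.
Enumerating the assignments across these blanks that avoid any block or plot repeat gives 42 completions.

42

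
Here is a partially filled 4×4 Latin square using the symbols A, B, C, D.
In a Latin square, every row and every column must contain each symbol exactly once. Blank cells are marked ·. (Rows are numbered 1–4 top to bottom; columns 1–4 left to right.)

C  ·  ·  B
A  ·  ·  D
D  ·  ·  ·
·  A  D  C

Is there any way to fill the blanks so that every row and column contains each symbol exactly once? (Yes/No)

No row or column among the givens repeats a symbol, and propagating forced cells runs into no contradiction.
One valid completion exists (for instance, C D A B / A C B D / D B C A / B A D C).

Yes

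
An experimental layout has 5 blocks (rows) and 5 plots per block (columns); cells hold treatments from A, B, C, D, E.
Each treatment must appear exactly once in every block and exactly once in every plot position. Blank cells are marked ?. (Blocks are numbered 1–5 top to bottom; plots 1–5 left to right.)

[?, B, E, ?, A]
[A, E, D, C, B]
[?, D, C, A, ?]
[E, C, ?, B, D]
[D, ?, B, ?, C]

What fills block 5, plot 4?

E

Block 5 already has {B, C, D} and plot 4 already has {A, B, C}, so block 5, plot 4 must be E.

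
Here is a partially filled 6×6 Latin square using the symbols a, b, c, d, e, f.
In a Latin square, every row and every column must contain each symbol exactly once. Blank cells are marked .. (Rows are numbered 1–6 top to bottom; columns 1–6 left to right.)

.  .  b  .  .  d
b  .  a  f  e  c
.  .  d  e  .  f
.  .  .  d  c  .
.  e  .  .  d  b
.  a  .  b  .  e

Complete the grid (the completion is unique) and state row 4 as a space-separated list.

f b e d c a

Row 4, column 6: row 4 has {c, d} and column 6 has {b, c, d, e, f}, leaving only a.
Row 2, column 2: row 2 has {a, b, c, e, f} and column 2 has {a, e}, leaving only d.
Row 6, column 5: row 6 has {a, b, e} and column 5 has {c, d, e}, leaving only f.
Row 1, column 5: row 1 has {b, d} and column 5 has {c, d, e, f}, leaving only a.
Row 1, column 4: row 1 has {a, b, d} and column 4 has {b, d, e, f}, leaving only c.
Row 1, column 2: row 1 has {a, b, c, d} and column 2 has {a, d, e}, leaving only f.
Row 4, column 2: row 4 has {a, c, d} and column 2 has {a, d, e, f}, leaving only b.
Row 1, column 1: row 1 has {a, b, c, d, f} and column 1 has {b}, leaving only e.
Row 4, column 1: row 4 has {a, b, c, d} and column 1 has {b, e}, leaving only f.
Row 4, column 3: row 4 has {a, b, c, d, f} and column 3 has {a, b, d}, leaving only e.
So row 4 reads: f b e d c a.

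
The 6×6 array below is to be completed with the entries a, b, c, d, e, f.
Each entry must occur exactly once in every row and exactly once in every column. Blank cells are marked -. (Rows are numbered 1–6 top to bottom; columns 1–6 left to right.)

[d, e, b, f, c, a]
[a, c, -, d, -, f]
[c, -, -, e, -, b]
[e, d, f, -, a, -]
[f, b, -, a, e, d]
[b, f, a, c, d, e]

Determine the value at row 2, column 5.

Row 2 already has {a, c, d, f} and column 5 already has {a, c, d, e}, so row 2, column 5 must be b.

b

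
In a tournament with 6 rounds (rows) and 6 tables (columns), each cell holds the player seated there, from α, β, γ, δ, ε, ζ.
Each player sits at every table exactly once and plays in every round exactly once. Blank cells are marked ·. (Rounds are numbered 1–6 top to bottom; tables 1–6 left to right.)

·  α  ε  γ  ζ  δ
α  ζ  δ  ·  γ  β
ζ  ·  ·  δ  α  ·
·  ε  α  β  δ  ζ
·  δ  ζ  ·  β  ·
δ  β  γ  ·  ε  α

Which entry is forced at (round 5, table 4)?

α

Round 1, table 1: round 1 has {α, γ, δ, ε, ζ} and table 1 has {α, δ, ζ}, leaving only β.
Round 2, table 4: round 2 has {α, β, γ, δ, ζ} and table 4 has {β, γ, δ}, leaving only ε.
Round 5 already has {β, δ, ζ} and table 4 already has {β, γ, δ, ε}, so round 5, table 4 must be α.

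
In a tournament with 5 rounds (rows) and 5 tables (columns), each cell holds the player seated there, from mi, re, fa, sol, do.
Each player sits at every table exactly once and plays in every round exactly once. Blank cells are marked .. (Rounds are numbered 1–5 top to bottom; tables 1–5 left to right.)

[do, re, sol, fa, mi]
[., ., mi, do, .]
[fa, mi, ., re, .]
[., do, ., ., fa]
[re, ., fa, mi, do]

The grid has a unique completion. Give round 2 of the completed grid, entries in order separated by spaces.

sol fa mi do re

Round 2, table 1: round 2 has {mi, do} and table 1 has {re, fa, do}, leaving only sol.
Round 2, table 2: round 2 has {mi, sol, do} and table 2 has {mi, re, do}, leaving only fa.
Round 2, table 5: round 2 has {mi, fa, sol, do} and table 5 has {mi, fa, do}, leaving only re.
So round 2 reads: sol fa mi do re.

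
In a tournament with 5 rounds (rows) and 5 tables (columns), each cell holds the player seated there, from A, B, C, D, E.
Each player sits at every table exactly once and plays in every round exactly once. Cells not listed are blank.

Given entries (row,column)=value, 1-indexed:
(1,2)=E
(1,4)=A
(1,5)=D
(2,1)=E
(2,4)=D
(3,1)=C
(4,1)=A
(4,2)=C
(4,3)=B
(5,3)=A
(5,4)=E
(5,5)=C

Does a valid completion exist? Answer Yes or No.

No

Round 4, table 4: round 4 together with table 4 already contain {A, B, C, D, E} — every symbol — so nothing can go there. The grid has no valid completion.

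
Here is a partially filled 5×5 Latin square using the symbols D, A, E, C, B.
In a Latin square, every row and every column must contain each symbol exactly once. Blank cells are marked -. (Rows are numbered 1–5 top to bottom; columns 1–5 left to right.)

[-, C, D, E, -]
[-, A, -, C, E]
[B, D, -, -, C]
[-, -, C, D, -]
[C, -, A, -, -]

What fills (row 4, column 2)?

Row 1, column 1: row 1 has {D, E, C} and column 1 has {C, B}, leaving only A.
Row 1, column 5: row 1 has {D, A, E, C} and column 5 has {E, C}, leaving only B.
Row 2, column 1: row 2 has {A, E, C} and column 1 has {A, C, B}, leaving only D.
Row 2, column 3: row 2 has {D, A, E, C} and column 3 has {D, A, C}, leaving only B.
Row 3, column 3: row 3 has {D, C, B} and column 3 has {D, A, C, B}, leaving only E.
Row 3, column 4: row 3 has {D, E, C, B} and column 4 has {D, E, C}, leaving only A.
Row 4, column 1: row 4 has {D, C} and column 1 has {D, A, C, B}, leaving only E.
Row 4 already has {D, E, C} and column 2 already has {D, A, C}, so row 4, column 2 must be B.

B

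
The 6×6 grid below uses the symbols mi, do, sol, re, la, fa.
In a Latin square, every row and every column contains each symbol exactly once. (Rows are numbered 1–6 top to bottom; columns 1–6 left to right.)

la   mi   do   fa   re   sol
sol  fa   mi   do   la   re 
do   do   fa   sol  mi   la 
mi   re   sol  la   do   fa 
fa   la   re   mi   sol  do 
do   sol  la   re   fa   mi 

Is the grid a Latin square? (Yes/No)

No

Row 3 contains do twice (at columns 1 and 2), so it is not a permutation.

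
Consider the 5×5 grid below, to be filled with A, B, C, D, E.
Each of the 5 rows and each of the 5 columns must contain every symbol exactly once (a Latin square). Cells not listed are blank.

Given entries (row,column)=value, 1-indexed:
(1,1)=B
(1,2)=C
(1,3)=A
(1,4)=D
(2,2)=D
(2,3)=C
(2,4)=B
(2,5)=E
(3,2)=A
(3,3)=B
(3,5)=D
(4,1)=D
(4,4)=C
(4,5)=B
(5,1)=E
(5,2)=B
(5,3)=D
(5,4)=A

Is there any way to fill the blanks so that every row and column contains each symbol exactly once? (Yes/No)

No

Row 1, column 5: row 1 together with column 5 already contain {A, B, C, D, E} — every symbol — so nothing can go there. The grid has no valid completion.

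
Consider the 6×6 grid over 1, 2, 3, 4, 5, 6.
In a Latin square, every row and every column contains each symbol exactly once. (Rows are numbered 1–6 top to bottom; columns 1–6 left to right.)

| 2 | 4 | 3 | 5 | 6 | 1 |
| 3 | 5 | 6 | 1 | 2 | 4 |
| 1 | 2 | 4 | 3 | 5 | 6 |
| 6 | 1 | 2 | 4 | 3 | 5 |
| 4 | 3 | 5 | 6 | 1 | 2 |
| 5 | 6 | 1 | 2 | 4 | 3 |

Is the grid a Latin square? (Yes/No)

Each row is a permutation of the 6 symbols, and so is each column.

Yes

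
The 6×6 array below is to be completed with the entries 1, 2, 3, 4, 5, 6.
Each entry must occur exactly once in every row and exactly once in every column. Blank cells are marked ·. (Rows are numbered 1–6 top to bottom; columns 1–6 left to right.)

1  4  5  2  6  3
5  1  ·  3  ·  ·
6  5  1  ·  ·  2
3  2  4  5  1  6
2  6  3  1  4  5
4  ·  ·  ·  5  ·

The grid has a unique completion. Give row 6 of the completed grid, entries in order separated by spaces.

Row 6, column 2: row 6 has {4, 5} and column 2 has {1, 2, 4, 5, 6}, leaving only 3.
Row 6, column 4: row 6 has {3, 4, 5} and column 4 has {1, 2, 3, 5}, leaving only 6.
Row 6, column 3: row 6 has {3, 4, 5, 6} and column 3 has {1, 3, 4, 5}, leaving only 2.
Row 6, column 6: row 6 has {2, 3, 4, 5, 6} and column 6 has {2, 3, 5, 6}, leaving only 1.
So row 6 reads: 4 3 2 6 5 1.

4 3 2 6 5 1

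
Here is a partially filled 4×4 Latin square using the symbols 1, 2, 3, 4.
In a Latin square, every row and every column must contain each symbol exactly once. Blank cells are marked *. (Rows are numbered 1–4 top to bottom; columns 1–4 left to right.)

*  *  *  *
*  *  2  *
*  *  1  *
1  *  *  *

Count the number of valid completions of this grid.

16

Row 1, column 1: eliminating its row and column leaves {2, 3, 4}.
Row 1, column 2: eliminating its row and column leaves {1, 2, 3, 4}.
Row 1, column 3: eliminating its row and column leaves {3, 4}.
Row 1, column 4: eliminating its row and column leaves {1, 2, 3, 4}.
Row 2, column 1: eliminating its row and column leaves {3, 4}.
Row 2, column 2: eliminating its row and column leaves {1, 3, 4}.
Row 2, column 4: eliminating its row and column leaves {1, 3, 4}.
Row 3, column 1: eliminating its row and column leaves {2, 3, 4}.
Row 3, column 2: eliminating its row and column leaves {2, 3, 4}.
Row 3, column 4: eliminating its row and column leaves {2, 3, 4}.
Row 4, column 2: eliminating its row and column leaves {2, 3, 4}.
Row 4, column 3: eliminating its row and column leaves {3, 4}.
Row 4, column 4: eliminating its row and column leaves {2, 3, 4}.
Enumerating the assignments across these blanks that avoid any row or column repeat gives 16 completions.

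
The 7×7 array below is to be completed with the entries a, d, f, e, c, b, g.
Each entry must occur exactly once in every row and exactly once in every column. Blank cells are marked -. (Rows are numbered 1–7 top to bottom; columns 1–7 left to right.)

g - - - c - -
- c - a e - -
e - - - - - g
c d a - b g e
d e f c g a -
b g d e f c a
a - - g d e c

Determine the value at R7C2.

f

Row 2, column 1: row 2 has {a, e, c} and column 1 has {a, d, e, c, b, g}, leaving only f.
Row 3, column 5: row 3 has {e, g} and column 5 has {d, f, e, c, b, g}, leaving only a.
Row 4, column 4: row 4 has {a, d, e, c, b, g} and column 4 has {a, e, c, g}, leaving only f.
Row 5, column 7: row 5 has {a, d, f, e, c, g} and column 7 has {a, e, c, g}, leaving only b.
Row 2, column 7: row 2 has {a, f, e, c} and column 7 has {a, e, c, b, g}, leaving only d.
Row 1, column 7: row 1 has {c, g} and column 7 has {a, d, e, c, b, g}, leaving only f.
Row 2, column 6: row 2 has {a, d, f, e, c} and column 6 has {a, e, c, g}, leaving only b.
Row 1, column 6: row 1 has {f, c, g} and column 6 has {a, e, c, b, g}, leaving only d.
Row 1, column 4: row 1 has {d, f, c, g} and column 4 has {a, f, e, c, g}, leaving only b.
Row 1, column 2: row 1 has {d, f, c, b, g} and column 2 has {d, e, c, g}, leaving only a.
Row 1, column 3: row 1 has {a, d, f, c, b, g} and column 3 has {a, d, f}, leaving only e.
Row 2, column 3: row 2 has {a, d, f, e, c, b} and column 3 has {a, d, f, e}, leaving only g.
Row 3, column 4: row 3 has {a, e, g} and column 4 has {a, f, e, c, b, g}, leaving only d.
Row 3, column 6: row 3 has {a, d, e, g} and column 6 has {a, d, e, c, b, g}, leaving only f.
Row 3, column 2: row 3 has {a, d, f, e, g} and column 2 has {a, d, e, c, g}, leaving only b.
Row 7 already has {a, d, e, c, g} and column 2 already has {a, d, e, c, b, g}, so row 7, column 2 must be f.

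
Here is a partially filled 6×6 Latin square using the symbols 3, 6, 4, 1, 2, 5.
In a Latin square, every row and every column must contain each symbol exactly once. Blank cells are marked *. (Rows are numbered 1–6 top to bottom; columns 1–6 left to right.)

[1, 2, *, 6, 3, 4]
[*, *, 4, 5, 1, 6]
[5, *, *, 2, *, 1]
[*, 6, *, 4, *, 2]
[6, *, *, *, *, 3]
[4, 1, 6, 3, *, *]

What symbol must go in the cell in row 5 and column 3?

Row 1, column 3: row 1 has {3, 6, 4, 1, 2} and column 3 has {6, 4}, leaving only 5.
Row 2, column 2: row 2 has {6, 4, 1, 5} and column 2 has {6, 1, 2}, leaving only 3.
Row 2, column 1: row 2 has {3, 6, 4, 1, 5} and column 1 has {6, 4, 1, 5}, leaving only 2.
Row 3, column 2: row 3 has {1, 2, 5} and column 2 has {3, 6, 1, 2}, leaving only 4.
Row 3, column 3: row 3 has {4, 1, 2, 5} and column 3 has {6, 4, 5}, leaving only 3.
Row 3, column 5: row 3 has {3, 4, 1, 2, 5} and column 5 has {3, 1}, leaving only 6.
Row 4, column 1: row 4 has {6, 4, 2} and column 1 has {6, 4, 1, 2, 5}, leaving only 3.
Row 4, column 3: row 4 has {3, 6, 4, 2} and column 3 has {3, 6, 4, 5}, leaving only 1.
Row 5 already has {3, 6} and column 3 already has {3, 6, 4, 1, 5}, so row 5, column 3 must be 2.

2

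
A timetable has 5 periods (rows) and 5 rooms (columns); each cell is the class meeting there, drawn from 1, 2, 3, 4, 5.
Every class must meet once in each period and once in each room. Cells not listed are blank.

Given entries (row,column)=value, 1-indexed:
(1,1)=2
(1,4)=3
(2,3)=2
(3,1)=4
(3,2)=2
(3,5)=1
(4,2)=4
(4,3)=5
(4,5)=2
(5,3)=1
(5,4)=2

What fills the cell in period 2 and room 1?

Period 1, room 3: period 1 has {2, 3} and room 3 has {1, 2, 5}, leaving only 4.
Period 1, room 5: period 1 has {2, 3, 4} and room 5 has {1, 2}, leaving only 5.
Period 1, room 2: period 1 has {2, 3, 4, 5} and room 2 has {2, 4}, leaving only 1.
Period 3, room 3: period 3 has {1, 2, 4} and room 3 has {1, 2, 4, 5}, leaving only 3.
Period 3, room 4: period 3 has {1, 2, 3, 4} and room 4 has {2, 3}, leaving only 5.
Period 4, room 4: period 4 has {2, 4, 5} and room 4 has {2, 3, 5}, leaving only 1.
Period 2, room 4: period 2 has {2} and room 4 has {1, 2, 3, 5}, leaving only 4.
Period 2, room 5: period 2 has {2, 4} and room 5 has {1, 2, 5}, leaving only 3.
Period 2, room 2: period 2 has {2, 3, 4} and room 2 has {1, 2, 4}, leaving only 5.
Period 2 already has {2, 3, 4, 5} and room 1 already has {2, 4}, so period 2, room 1 must be 1.

1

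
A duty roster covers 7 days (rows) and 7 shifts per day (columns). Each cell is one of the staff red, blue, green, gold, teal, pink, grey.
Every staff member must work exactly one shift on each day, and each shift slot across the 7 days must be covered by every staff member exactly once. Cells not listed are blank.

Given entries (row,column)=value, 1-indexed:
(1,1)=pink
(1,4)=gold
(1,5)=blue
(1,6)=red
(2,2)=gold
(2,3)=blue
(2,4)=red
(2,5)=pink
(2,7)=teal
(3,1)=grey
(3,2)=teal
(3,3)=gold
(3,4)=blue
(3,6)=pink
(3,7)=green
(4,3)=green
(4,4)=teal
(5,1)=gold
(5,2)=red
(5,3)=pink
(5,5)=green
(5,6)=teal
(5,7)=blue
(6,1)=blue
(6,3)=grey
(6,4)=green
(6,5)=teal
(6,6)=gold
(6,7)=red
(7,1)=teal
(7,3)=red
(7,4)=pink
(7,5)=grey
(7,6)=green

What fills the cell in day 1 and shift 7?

grey

Day 1 already has {red, blue, gold, pink} and shift 7 already has {red, blue, green, teal}, so day 1, shift 7 must be grey.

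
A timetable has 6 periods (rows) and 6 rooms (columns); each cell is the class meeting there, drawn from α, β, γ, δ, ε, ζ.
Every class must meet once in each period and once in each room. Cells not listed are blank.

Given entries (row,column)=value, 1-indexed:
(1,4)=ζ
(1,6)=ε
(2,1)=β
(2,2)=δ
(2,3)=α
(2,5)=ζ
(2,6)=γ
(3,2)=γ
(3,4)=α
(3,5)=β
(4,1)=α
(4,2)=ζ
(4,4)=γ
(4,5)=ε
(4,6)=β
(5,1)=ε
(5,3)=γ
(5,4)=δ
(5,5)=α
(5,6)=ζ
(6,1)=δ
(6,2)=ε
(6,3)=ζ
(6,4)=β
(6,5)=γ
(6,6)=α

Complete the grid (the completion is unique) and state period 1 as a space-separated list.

Period 1, room 1: period 1 has {ε, ζ} and room 1 has {α, β, δ, ε}, leaving only γ.
Period 1, room 5: period 1 has {γ, ε, ζ} and room 5 has {α, β, γ, ε, ζ}, leaving only δ.
Period 1, room 3: period 1 has {γ, δ, ε, ζ} and room 3 has {α, γ, ζ}, leaving only β.
Period 1, room 2: period 1 has {β, γ, δ, ε, ζ} and room 2 has {γ, δ, ε, ζ}, leaving only α.
So period 1 reads: γ α β ζ δ ε.

γ α β ζ δ ε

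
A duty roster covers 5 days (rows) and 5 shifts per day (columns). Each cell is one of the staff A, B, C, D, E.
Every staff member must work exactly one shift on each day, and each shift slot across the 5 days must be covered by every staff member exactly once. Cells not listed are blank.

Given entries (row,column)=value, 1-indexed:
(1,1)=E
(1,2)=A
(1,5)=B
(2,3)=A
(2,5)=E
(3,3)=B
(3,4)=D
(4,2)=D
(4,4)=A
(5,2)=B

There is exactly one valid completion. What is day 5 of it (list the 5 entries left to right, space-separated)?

A B C E D

Day 1, shift 4: day 1 has {A, B, E} and shift 4 has {A, D}, leaving only C.
Day 5, shift 4: day 5 has {B} and shift 4 has {A, C, D}, leaving only E.
Day 1, shift 3: day 1 has {A, B, C, E} and shift 3 has {A, B}, leaving only D.
Day 5, shift 3: day 5 has {B, E} and shift 3 has {A, B, D}, leaving only C.
Day 2, shift 2: day 2 has {A, E} and shift 2 has {A, B, D}, leaving only C.
Day 2, shift 4: day 2 has {A, C, E} and shift 4 has {A, C, D, E}, leaving only B.
Day 2, shift 1: day 2 has {A, B, C, E} and shift 1 has {E}, leaving only D.
Day 5, shift 1: day 5 has {B, C, E} and shift 1 has {D, E}, leaving only A.
Day 5, shift 5: day 5 has {A, B, C, E} and shift 5 has {B, E}, leaving only D.
So day 5 reads: A B C E D.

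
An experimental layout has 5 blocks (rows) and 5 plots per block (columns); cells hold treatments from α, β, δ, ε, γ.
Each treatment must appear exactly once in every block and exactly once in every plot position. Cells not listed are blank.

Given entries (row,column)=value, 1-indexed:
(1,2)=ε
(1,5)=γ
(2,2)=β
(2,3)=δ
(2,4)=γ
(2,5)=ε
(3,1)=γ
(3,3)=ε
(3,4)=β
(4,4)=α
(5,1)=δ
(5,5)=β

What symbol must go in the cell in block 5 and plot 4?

Block 5 already has {β, δ} and plot 4 already has {α, β, γ}, so block 5, plot 4 must be ε.

ε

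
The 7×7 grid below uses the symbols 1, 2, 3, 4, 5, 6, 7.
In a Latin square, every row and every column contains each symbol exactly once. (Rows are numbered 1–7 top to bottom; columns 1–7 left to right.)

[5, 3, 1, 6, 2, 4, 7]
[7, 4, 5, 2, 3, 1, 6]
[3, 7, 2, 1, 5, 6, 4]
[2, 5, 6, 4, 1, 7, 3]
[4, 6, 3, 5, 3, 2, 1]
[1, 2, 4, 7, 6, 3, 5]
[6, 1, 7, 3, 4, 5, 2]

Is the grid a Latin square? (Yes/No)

No

Row 5 contains 3 twice (at columns 3 and 5), so it is not a permutation.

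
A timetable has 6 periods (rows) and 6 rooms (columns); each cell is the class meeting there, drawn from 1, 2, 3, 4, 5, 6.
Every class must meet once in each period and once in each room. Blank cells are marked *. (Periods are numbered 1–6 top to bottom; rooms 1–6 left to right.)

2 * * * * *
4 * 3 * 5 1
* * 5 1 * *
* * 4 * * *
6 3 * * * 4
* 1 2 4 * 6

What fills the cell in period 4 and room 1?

1

Period 3, room 1: period 3 has {1, 5} and room 1 has {2, 4, 6}, leaving only 3.
Period 3, room 6: period 3 has {1, 3, 5} and room 6 has {1, 4, 6}, leaving only 2.
Period 5, room 3: period 5 has {3, 4, 6} and room 3 has {2, 3, 4, 5}, leaving only 1.
Period 1, room 3: period 1 has {2} and room 3 has {1, 2, 3, 4, 5}, leaving only 6.
Period 5, room 5: period 5 has {1, 3, 4, 6} and room 5 has {5}, leaving only 2.
Period 5, room 4: period 5 has {1, 2, 3, 4, 6} and room 4 has {1, 4}, leaving only 5.
Period 1, room 4: period 1 has {2, 6} and room 4 has {1, 4, 5}, leaving only 3.
Period 1, room 6: period 1 has {2, 3, 6} and room 6 has {1, 2, 4, 6}, leaving only 5.
Period 1, room 2: period 1 has {2, 3, 5, 6} and room 2 has {1, 3}, leaving only 4.
Period 1, room 5: period 1 has {2, 3, 4, 5, 6} and room 5 has {2, 5}, leaving only 1.
Period 3, room 2: period 3 has {1, 2, 3, 5} and room 2 has {1, 3, 4}, leaving only 6.
Period 2, room 2: period 2 has {1, 3, 4, 5} and room 2 has {1, 3, 4, 6}, leaving only 2.
Period 2, room 4: period 2 has {1, 2, 3, 4, 5} and room 4 has {1, 3, 4, 5}, leaving only 6.
Period 3, room 5: period 3 has {1, 2, 3, 5, 6} and room 5 has {1, 2, 5}, leaving only 4.
Period 4, room 2: period 4 has {4} and room 2 has {1, 2, 3, 4, 6}, leaving only 5.
Period 4 already has {4, 5} and room 1 already has {2, 3, 4, 6}, so period 4, room 1 must be 1.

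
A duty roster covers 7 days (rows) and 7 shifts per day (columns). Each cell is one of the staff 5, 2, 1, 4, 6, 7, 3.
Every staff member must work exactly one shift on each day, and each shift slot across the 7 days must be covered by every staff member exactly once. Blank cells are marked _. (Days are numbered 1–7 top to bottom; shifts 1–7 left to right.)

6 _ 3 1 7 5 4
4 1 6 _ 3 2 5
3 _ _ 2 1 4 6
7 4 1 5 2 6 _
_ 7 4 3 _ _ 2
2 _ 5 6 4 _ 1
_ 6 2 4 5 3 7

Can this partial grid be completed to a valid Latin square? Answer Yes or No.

Yes

No day or shift among the givens repeats a symbol, and propagating forced cells runs into no contradiction.
One valid completion exists (for instance, 6 2 3 1 7 5 4 / 4 1 6 7 3 2 5 / 3 5 7 2 1 4 6 / 7 4 1 5 2 6 3 / 5 7 4 3 6 1 2 / 2 3 5 6 4 7 1 / 1 6 2 4 5 3 7).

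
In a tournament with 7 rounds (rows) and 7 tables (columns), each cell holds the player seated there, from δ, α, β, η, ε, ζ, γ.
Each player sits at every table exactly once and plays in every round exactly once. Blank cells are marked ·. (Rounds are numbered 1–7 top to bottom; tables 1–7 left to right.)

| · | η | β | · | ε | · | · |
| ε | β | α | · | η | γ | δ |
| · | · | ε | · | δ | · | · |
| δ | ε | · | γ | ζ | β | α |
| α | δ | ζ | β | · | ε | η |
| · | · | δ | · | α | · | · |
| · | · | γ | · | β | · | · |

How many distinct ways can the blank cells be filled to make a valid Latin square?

Round 1, table 1: eliminating its round and table leaves {ζ, γ}.
Round 1, table 4: eliminating its round and table leaves {δ, α, ζ}.
Round 1, table 6: eliminating its round and table leaves {δ, α, ζ}.
Round 1, table 7: eliminating its round and table leaves {ζ, γ}.
Round 2, table 4: eliminating its round and table leaves {ζ}.
Round 3, table 1: eliminating its round and table leaves {β, η, ζ, γ}.
Round 3, table 2: eliminating its round and table leaves {α, ζ, γ}.
Round 3, table 4: eliminating its round and table leaves {α, η, ζ}.
Round 3, table 6: eliminating its round and table leaves {α, η, ζ}.
Round 3, table 7: eliminating its round and table leaves {β, ζ, γ}.
Round 4, table 3: eliminating its round and table leaves {η}.
Round 5, table 5: eliminating its round and table leaves {γ}.
Round 6, table 1: eliminating its round and table leaves {β, η, ζ, γ}.
Round 6, table 2: eliminating its round and table leaves {ζ, γ}.
Round 6, table 4: eliminating its round and table leaves {η, ε, ζ}.
Round 6, table 6: eliminating its round and table leaves {η, ζ}.
Round 6, table 7: eliminating its round and table leaves {β, ε, ζ, γ}.
Round 7, table 1: eliminating its round and table leaves {η, ζ}.
Round 7, table 2: eliminating its round and table leaves {α, ζ}.
Round 7, table 4: eliminating its round and table leaves {δ, α, η, ε, ζ}.
Round 7, table 6: eliminating its round and table leaves {δ, α, η, ζ}.
Round 7, table 7: eliminating its round and table leaves {ε, ζ}.
Enumerating the assignments across these blanks that avoid any round or table repeat gives 12 completions.

12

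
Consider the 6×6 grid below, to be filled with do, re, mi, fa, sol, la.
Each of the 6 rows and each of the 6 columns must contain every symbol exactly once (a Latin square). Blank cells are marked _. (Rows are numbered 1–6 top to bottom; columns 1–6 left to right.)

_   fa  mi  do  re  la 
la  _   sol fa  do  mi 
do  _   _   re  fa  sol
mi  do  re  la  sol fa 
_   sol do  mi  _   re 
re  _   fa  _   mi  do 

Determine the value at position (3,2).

mi

Row 1, column 1: row 1 has {do, re, mi, fa, la} and column 1 has {do, re, mi, la}, leaving only sol.
Row 2, column 2: row 2 has {do, mi, fa, sol, la} and column 2 has {do, fa, sol}, leaving only re.
Row 3, column 3: row 3 has {do, re, fa, sol} and column 3 has {do, re, mi, fa, sol}, leaving only la.
Row 3 already has {do, re, fa, sol, la} and column 2 already has {do, re, fa, sol}, so row 3, column 2 must be mi.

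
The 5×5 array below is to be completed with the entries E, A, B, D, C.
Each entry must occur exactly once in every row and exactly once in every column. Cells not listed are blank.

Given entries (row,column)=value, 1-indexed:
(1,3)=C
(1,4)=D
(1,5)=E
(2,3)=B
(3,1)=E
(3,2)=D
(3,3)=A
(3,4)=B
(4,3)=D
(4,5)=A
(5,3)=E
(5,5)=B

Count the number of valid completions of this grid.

3

Row 1, column 1: eliminating its row and column leaves {A, B}.
Row 1, column 2: eliminating its row and column leaves {A, B}.
Row 2, column 1: eliminating its row and column leaves {A, D, C}.
Row 2, column 2: eliminating its row and column leaves {E, A, C}.
Row 2, column 4: eliminating its row and column leaves {E, A, C}.
Row 2, column 5: eliminating its row and column leaves {D, C}.
Row 3, column 5: eliminating its row and column leaves {C}.
Row 4, column 1: eliminating its row and column leaves {B, C}.
Row 4, column 2: eliminating its row and column leaves {E, B, C}.
Row 4, column 4: eliminating its row and column leaves {E, C}.
Row 5, column 1: eliminating its row and column leaves {A, D, C}.
Row 5, column 2: eliminating its row and column leaves {A, C}.
Row 5, column 4: eliminating its row and column leaves {A, C}.
Enumerating the assignments across these blanks that avoid any row or column repeat gives 3 completions.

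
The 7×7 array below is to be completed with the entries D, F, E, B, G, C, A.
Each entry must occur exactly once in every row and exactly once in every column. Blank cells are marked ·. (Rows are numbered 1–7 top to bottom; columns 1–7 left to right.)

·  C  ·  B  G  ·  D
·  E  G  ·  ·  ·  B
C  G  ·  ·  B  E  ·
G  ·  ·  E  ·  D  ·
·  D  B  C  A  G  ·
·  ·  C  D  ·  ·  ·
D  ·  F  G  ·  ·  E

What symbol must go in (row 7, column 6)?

Row 4, column 3: row 4 has {D, E, G} and column 3 has {F, B, G, C}, leaving only A.
Row 1, column 3: row 1 has {D, B, G, C} and column 3 has {F, B, G, C, A}, leaving only E.
Row 3, column 3: row 3 has {E, B, G, C} and column 3 has {F, E, B, G, C, A}, leaving only D.
Row 5, column 7: row 5 has {D, B, G, C, A} and column 7 has {D, E, B}, leaving only F.
Row 3, column 7: row 3 has {D, E, B, G, C} and column 7 has {D, F, E, B}, leaving only A.
Row 3, column 4: row 3 has {D, E, B, G, C, A} and column 4 has {D, E, B, G, C}, leaving only F.
Row 2, column 4: row 2 has {E, B, G} and column 4 has {D, F, E, B, G, C}, leaving only A.
Row 2, column 1: row 2 has {E, B, G, A} and column 1 has {D, G, C}, leaving only F.
Row 1, column 1: row 1 has {D, E, B, G, C} and column 1 has {D, F, G, C}, leaving only A.
Row 1, column 6: row 1 has {D, E, B, G, C, A} and column 6 has {D, E, G}, leaving only F.
Row 2, column 6: row 2 has {F, E, B, G, A} and column 6 has {D, F, E, G}, leaving only C.
Row 2, column 5: row 2 has {F, E, B, G, C, A} and column 5 has {B, G, A}, leaving only D.
Row 4, column 7: row 4 has {D, E, G, A} and column 7 has {D, F, E, B, A}, leaving only C.
Row 4, column 5: row 4 has {D, E, G, C, A} and column 5 has {D, B, G, A}, leaving only F.
Row 4, column 2: row 4 has {D, F, E, G, C, A} and column 2 has {D, E, G, C}, leaving only B.
Row 5, column 1: row 5 has {D, F, B, G, C, A} and column 1 has {D, F, G, C, A}, leaving only E.
Row 6, column 1: row 6 has {D, C} and column 1 has {D, F, E, G, C, A}, leaving only B.
Row 6, column 5: row 6 has {D, B, C} and column 5 has {D, F, B, G, A}, leaving only E.
Row 6, column 6: row 6 has {D, E, B, C} and column 6 has {D, F, E, G, C}, leaving only A.
Row 7 already has {D, F, E, G} and column 6 already has {D, F, E, G, C, A}, so row 7, column 6 must be B.

B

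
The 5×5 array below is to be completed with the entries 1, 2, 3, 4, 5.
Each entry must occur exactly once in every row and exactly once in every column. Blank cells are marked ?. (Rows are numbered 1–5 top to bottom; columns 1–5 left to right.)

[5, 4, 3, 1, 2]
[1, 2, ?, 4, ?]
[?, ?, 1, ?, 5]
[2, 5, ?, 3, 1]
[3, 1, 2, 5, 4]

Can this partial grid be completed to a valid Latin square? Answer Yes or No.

Yes

No row or column among the givens repeats a symbol, and propagating forced cells runs into no contradiction.
One valid completion exists (for instance, 5 4 3 1 2 / 1 2 5 4 3 / 4 3 1 2 5 / 2 5 4 3 1 / 3 1 2 5 4).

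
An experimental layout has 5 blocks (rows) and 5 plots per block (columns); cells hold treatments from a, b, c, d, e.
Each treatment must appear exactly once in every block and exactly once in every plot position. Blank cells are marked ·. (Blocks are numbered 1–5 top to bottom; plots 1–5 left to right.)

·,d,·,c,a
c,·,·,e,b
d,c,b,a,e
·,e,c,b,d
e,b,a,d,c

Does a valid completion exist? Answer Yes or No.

Yes

No block or plot among the givens repeats a symbol, and propagating forced cells runs into no contradiction.
One valid completion exists (for instance, b d e c a / c a d e b / d c b a e / a e c b d / e b a d c).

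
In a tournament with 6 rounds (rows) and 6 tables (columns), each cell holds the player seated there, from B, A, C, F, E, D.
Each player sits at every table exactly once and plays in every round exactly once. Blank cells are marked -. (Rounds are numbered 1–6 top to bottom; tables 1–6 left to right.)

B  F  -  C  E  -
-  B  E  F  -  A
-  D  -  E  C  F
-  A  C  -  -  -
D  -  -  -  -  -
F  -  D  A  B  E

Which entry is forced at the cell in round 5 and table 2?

Round 1, table 3: round 1 has {B, C, F, E} and table 3 has {C, E, D}, leaving only A.
Round 1, table 6: round 1 has {B, A, C, F, E} and table 6 has {A, F, E}, leaving only D.
Round 2, table 1: round 2 has {B, A, F, E} and table 1 has {B, F, D}, leaving only C.
Round 2, table 5: round 2 has {B, A, C, F, E} and table 5 has {B, C, E}, leaving only D.
Round 3, table 1: round 3 has {C, F, E, D} and table 1 has {B, C, F, D}, leaving only A.
Round 3, table 3: round 3 has {A, C, F, E, D} and table 3 has {A, C, E, D}, leaving only B.
Round 4, table 1: round 4 has {A, C} and table 1 has {B, A, C, F, D}, leaving only E.
Round 4, table 5: round 4 has {A, C, E} and table 5 has {B, C, E, D}, leaving only F.
Round 4, table 6: round 4 has {A, C, F, E} and table 6 has {A, F, E, D}, leaving only B.
Round 4, table 4: round 4 has {B, A, C, F, E} and table 4 has {A, C, F, E}, leaving only D.
Round 5, table 3: round 5 has {D} and table 3 has {B, A, C, E, D}, leaving only F.
Round 5, table 4: round 5 has {F, D} and table 4 has {A, C, F, E, D}, leaving only B.
Round 5, table 5: round 5 has {B, F, D} and table 5 has {B, C, F, E, D}, leaving only A.
Round 5, table 6: round 5 has {B, A, F, D} and table 6 has {B, A, F, E, D}, leaving only C.
Round 5 already has {B, A, C, F, D} and table 2 already has {B, A, F, D}, so round 5, table 2 must be E.

E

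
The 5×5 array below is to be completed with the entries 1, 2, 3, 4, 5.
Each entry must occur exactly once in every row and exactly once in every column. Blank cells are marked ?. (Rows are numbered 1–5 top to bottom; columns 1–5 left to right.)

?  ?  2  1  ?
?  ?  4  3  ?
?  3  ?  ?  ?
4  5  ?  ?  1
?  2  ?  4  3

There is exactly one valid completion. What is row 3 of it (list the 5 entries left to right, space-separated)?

Row 1, column 2: row 1 has {1, 2} and column 2 has {2, 3, 5}, leaving only 4.
Row 1, column 5: row 1 has {1, 2, 4} and column 5 has {1, 3}, leaving only 5.
Row 1, column 1: row 1 has {1, 2, 4, 5} and column 1 has {4}, leaving only 3.
Row 2, column 2: row 2 has {3, 4} and column 2 has {2, 3, 4, 5}, leaving only 1.
Row 2, column 5: row 2 has {1, 3, 4} and column 5 has {1, 3, 5}, leaving only 2.
Row 3, column 5: row 3 has {3} and column 5 has {1, 2, 3, 5}, leaving only 4.
Row 2, column 1: row 2 has {1, 2, 3, 4} and column 1 has {3, 4}, leaving only 5.
Row 4, column 3: row 4 has {1, 4, 5} and column 3 has {2, 4}, leaving only 3.
Row 4, column 4: row 4 has {1, 3, 4, 5} and column 4 has {1, 3, 4}, leaving only 2.
Row 3, column 4: row 3 has {3, 4} and column 4 has {1, 2, 3, 4}, leaving only 5.
Row 3, column 3: row 3 has {3, 4, 5} and column 3 has {2, 3, 4}, leaving only 1.
Row 3, column 1: row 3 has {1, 3, 4, 5} and column 1 has {3, 4, 5}, leaving only 2.
So row 3 reads: 2 3 1 5 4.

2 3 1 5 4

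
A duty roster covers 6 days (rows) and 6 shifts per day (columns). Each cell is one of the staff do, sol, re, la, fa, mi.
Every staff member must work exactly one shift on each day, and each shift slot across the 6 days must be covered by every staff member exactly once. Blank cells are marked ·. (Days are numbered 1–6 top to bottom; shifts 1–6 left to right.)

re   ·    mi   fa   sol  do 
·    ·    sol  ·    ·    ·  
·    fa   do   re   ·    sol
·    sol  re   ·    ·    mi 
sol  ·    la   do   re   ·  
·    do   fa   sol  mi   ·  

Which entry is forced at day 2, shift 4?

Day 1, shift 2: day 1 has {do, sol, re, fa, mi} and shift 2 has {do, sol, fa}, leaving only la.
Day 3, shift 5: day 3 has {do, sol, re, fa} and shift 5 has {sol, re, mi}, leaving only la.
Day 3, shift 1: day 3 has {do, sol, re, la, fa} and shift 1 has {sol, re}, leaving only mi.
Day 4, shift 4: day 4 has {sol, re, mi} and shift 4 has {do, sol, re, fa}, leaving only la.
Day 2 already has {sol} and shift 4 already has {do, sol, re, la, fa}, so day 2, shift 4 must be mi.

mi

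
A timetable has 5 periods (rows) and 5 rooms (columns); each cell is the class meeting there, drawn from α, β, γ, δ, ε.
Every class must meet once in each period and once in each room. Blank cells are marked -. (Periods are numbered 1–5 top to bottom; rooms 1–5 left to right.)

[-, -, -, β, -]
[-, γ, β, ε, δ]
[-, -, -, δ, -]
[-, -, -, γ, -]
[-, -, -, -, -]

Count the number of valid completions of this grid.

56

Period 1, room 1: eliminating its period and room leaves {α, γ, δ, ε}.
Period 1, room 2: eliminating its period and room leaves {α, δ, ε}.
Period 1, room 3: eliminating its period and room leaves {α, γ, δ, ε}.
Period 1, room 5: eliminating its period and room leaves {α, γ, ε}.
Period 2, room 1: eliminating its period and room leaves {α}.
Period 3, room 1: eliminating its period and room leaves {α, β, γ, ε}.
Period 3, room 2: eliminating its period and room leaves {α, β, ε}.
Period 3, room 3: eliminating its period and room leaves {α, γ, ε}.
Period 3, room 5: eliminating its period and room leaves {α, β, γ, ε}.
Period 4, room 1: eliminating its period and room leaves {α, β, δ, ε}.
Period 4, room 2: eliminating its period and room leaves {α, β, δ, ε}.
Period 4, room 3: eliminating its period and room leaves {α, δ, ε}.
Period 4, room 5: eliminating its period and room leaves {α, β, ε}.
Period 5, room 1: eliminating its period and room leaves {α, β, γ, δ, ε}.
Period 5, room 2: eliminating its period and room leaves {α, β, δ, ε}.
Period 5, room 3: eliminating its period and room leaves {α, γ, δ, ε}.
Period 5, room 4: eliminating its period and room leaves {α}.
Period 5, room 5: eliminating its period and room leaves {α, β, γ, ε}.
Enumerating the assignments across these blanks that avoid any period or room repeat gives 56 completions.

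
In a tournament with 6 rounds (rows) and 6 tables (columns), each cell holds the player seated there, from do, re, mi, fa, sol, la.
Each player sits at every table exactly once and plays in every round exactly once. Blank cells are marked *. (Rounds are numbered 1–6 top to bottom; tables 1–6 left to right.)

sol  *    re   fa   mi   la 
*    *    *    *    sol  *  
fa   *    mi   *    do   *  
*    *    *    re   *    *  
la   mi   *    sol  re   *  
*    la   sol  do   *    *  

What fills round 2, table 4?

Round 1, table 2: round 1 has {re, mi, fa, sol, la} and table 2 has {mi, la}, leaving only do.
Round 3, table 4: round 3 has {do, mi, fa} and table 4 has {do, re, fa, sol}, leaving only la.
Round 2 already has {sol} and table 4 already has {do, re, fa, sol, la}, so round 2, table 4 must be mi.

mi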